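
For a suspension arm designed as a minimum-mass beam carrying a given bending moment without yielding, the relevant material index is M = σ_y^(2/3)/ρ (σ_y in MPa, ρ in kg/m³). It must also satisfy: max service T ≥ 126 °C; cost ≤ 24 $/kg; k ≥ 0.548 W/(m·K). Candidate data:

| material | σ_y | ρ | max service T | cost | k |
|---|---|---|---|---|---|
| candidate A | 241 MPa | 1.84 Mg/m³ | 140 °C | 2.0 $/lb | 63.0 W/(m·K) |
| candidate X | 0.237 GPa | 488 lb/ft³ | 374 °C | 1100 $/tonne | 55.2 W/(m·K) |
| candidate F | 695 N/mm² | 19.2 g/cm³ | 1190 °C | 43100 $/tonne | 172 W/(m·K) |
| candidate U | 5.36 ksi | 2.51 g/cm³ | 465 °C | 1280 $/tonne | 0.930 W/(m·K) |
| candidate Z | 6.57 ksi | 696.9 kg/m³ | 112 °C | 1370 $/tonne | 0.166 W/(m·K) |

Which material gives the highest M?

Screen on constraints: max service T ≥ 126 °C; cost ≤ 24 $/kg; k ≥ 0.548 W/(m·K). Survivors: candidate A, candidate X, candidate U.
Putting every candidate on a common basis:
  candidate A: σ_y = 241.0 MPa, ρ = 1840 kg/m³
  candidate X: σ_y = 237.0 MPa, ρ = 7817 kg/m³
  candidate U: σ_y = 36.96 MPa, ρ = 2510 kg/m³
  candidate A: M = 21.0×10⁻³
  candidate X: M = 4.90×10⁻³
  candidate U: M = 4.42×10⁻³
Candidate A ranks first.

candidate A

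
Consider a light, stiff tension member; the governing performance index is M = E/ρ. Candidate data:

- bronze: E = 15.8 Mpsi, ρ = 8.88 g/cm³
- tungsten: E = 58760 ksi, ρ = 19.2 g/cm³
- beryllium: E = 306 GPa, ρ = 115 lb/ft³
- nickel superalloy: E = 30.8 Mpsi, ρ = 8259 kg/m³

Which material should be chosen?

beryllium

Convert each candidate to consistent units, then evaluate M:
  bronze: E = 108.9 GPa, ρ = 8880 kg/m³
  tungsten: E = 405.1 GPa, ρ = 19200 kg/m³
  beryllium: E = 306.0 GPa, ρ = 1842 kg/m³
  nickel superalloy: E = 212.4 GPa, ρ = 8259 kg/m³
  beryllium: M = 166 MN·m/kg
  nickel superalloy: M = 25.7 MN·m/kg
  tungsten: M = 21.1 MN·m/kg
  bronze: M = 12.3 MN·m/kg
Beryllium has the largest M.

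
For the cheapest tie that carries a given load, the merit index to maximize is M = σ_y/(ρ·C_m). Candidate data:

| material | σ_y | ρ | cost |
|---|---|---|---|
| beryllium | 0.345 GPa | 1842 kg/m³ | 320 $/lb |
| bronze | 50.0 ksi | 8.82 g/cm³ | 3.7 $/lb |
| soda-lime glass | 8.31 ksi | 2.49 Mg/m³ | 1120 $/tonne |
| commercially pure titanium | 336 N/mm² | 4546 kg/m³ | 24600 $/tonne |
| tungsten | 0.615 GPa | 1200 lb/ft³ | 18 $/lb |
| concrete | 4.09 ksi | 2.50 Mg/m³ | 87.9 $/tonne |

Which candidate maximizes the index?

concrete

After converting to SI:
  beryllium: σ_y = 345.0 MPa, ρ = 1842 kg/m³, cost = 705.5 $/kg
  bronze: σ_y = 344.7 MPa, ρ = 8820 kg/m³, cost = 8.157 $/kg
  soda-lime glass: σ_y = 57.30 MPa, ρ = 2490 kg/m³, cost = 1.120 $/kg
  commercially pure titanium: σ_y = 336.0 MPa, ρ = 4546 kg/m³, cost = 24.60 $/kg
  tungsten: σ_y = 615.0 MPa, ρ = 19220 kg/m³, cost = 39.68 $/kg
  concrete: σ_y = 28.20 MPa, ρ = 2500 kg/m³, cost = 0.08790 $/kg
  concrete: M = 128 kN·m per $
  soda-lime glass: M = 20.5 kN·m per $
  bronze: M = 4.79 kN·m per $
  commercially pure titanium: M = 3.00 kN·m per $
  tungsten: M = 0.806 kN·m per $
  beryllium: M = 0.265 kN·m per $
Highest index: concrete.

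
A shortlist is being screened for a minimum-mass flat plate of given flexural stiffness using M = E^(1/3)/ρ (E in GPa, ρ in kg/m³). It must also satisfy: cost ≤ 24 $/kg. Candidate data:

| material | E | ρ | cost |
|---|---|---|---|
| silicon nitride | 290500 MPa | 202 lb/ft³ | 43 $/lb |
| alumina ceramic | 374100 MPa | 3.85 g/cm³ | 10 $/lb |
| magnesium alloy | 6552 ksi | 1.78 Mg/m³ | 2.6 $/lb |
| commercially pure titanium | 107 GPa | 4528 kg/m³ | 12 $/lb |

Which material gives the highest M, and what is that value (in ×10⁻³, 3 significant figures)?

magnesium alloy, M = 2.00×10⁻³

Screen on constraints: cost ≤ 24 $/kg. Survivors: alumina ceramic, magnesium alloy.
Putting every candidate on a common basis:
  alumina ceramic: E = 374.1 GPa, ρ = 3850 kg/m³
  magnesium alloy: E = 45.17 GPa, ρ = 1780 kg/m³
  magnesium alloy: M = 2.00×10⁻³
  alumina ceramic: M = 1.87×10⁻³
Highest index: magnesium alloy.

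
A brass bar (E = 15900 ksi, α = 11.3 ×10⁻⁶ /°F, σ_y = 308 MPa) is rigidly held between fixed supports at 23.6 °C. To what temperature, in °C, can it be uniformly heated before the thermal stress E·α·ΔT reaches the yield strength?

162 °C

E = 15900 ksi = 109.6 GPa.
α = 11.3×10⁻⁶/°F × 9/5 = 20.3×10⁻⁶/K.
E·α·ΔT = 308.0 MPa ⇒ ΔT = 308.0 / (109.6×10³ × 20.3×10⁻⁶) = 138.1 K.
T = 23.6 + 138.1 = 161.7 °C.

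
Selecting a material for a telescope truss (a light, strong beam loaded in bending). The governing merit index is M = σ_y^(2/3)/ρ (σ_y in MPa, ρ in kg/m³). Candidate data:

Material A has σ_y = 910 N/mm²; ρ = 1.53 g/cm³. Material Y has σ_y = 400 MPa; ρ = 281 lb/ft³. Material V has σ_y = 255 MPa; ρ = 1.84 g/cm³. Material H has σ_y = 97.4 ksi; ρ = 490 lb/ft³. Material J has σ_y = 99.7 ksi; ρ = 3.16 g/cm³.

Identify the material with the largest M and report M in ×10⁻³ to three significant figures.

material A, M = 61.4×10⁻³

In SI units:
  material A: σ_y = 910.0 MPa, ρ = 1530 kg/m³
  material Y: σ_y = 400.0 MPa, ρ = 4501 kg/m³
  material V: σ_y = 255.0 MPa, ρ = 1840 kg/m³
  material H: σ_y = 671.5 MPa, ρ = 7849 kg/m³
  material J: σ_y = 687.4 MPa, ρ = 3160 kg/m³
  material A: M = 61.4×10⁻³
  material J: M = 24.6×10⁻³
  material V: M = 21.9×10⁻³
  material Y: M = 12.1×10⁻³
  material H: M = 9.77×10⁻³
Material A has the largest M.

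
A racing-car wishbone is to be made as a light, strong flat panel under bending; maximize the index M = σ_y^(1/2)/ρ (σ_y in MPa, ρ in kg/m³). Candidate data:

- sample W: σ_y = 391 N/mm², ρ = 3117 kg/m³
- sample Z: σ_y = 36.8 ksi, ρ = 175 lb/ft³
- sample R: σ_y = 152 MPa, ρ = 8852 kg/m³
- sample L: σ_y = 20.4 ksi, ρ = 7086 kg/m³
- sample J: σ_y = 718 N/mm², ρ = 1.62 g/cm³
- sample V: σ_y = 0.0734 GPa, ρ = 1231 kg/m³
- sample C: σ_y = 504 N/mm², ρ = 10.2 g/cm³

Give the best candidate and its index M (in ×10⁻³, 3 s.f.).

In SI units:
  sample W: σ_y = 391.0 MPa, ρ = 3117 kg/m³
  sample Z: σ_y = 253.7 MPa, ρ = 2803 kg/m³
  sample R: σ_y = 152.0 MPa, ρ = 8852 kg/m³
  sample L: σ_y = 140.7 MPa, ρ = 7086 kg/m³
  sample J: σ_y = 718.0 MPa, ρ = 1620 kg/m³
  sample V: σ_y = 73.40 MPa, ρ = 1231 kg/m³
  sample C: σ_y = 504.0 MPa, ρ = 10200 kg/m³
  sample J: M = 16.5×10⁻³
  sample V: M = 6.96×10⁻³
  sample W: M = 6.34×10⁻³
  sample Z: M = 5.68×10⁻³
  sample C: M = 2.20×10⁻³
  sample L: M = 1.67×10⁻³
  sample R: M = 1.39×10⁻³
Sample J has the largest M.

sample J, M = 16.5×10⁻³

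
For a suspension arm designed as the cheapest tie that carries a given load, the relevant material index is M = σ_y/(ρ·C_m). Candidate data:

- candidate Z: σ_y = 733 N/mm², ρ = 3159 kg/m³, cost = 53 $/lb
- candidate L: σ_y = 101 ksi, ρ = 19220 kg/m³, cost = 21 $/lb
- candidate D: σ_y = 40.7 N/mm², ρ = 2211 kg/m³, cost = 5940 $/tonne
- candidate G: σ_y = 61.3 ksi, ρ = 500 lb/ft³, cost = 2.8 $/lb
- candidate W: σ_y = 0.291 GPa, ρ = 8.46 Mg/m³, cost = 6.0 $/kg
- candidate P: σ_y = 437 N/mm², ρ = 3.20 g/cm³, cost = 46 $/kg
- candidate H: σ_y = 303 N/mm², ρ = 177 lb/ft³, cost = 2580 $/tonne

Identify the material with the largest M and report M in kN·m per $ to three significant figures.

candidate H, M = 41.4 kN·m per $

Normalizing units and computing the index:
  candidate Z: σ_y = 733.0 MPa, ρ = 3159 kg/m³, cost = 116.8 $/kg
  candidate L: σ_y = 696.4 MPa, ρ = 19220 kg/m³, cost = 46.30 $/kg
  candidate D: σ_y = 40.70 MPa, ρ = 2211 kg/m³, cost = 5.940 $/kg
  candidate G: σ_y = 422.6 MPa, ρ = 8009 kg/m³, cost = 6.173 $/kg
  candidate W: σ_y = 291.0 MPa, ρ = 8460 kg/m³, cost = 6.000 $/kg
  candidate P: σ_y = 437.0 MPa, ρ = 3200 kg/m³, cost = 46.00 $/kg
  candidate H: σ_y = 303.0 MPa, ρ = 2835 kg/m³, cost = 2.580 $/kg
  candidate H: M = 41.4 kN·m per $
  candidate G: M = 8.55 kN·m per $
  candidate W: M = 5.73 kN·m per $
  candidate D: M = 3.10 kN·m per $
  candidate P: M = 2.97 kN·m per $
  candidate Z: M = 1.99 kN·m per $
  candidate L: M = 0.783 kN·m per $
The maximum is for candidate H.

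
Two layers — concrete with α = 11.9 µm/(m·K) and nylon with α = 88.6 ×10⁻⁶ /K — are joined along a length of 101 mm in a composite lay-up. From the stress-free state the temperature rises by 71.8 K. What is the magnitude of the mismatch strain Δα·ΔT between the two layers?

5.51×10⁻³

Δα = |11.9 − 88.6|×10⁻⁶/K = 76.7×10⁻⁶/K.
Mismatch strain = Δα·ΔT = 76.7×10⁻⁶ × 71.8 = 5.51×10⁻³.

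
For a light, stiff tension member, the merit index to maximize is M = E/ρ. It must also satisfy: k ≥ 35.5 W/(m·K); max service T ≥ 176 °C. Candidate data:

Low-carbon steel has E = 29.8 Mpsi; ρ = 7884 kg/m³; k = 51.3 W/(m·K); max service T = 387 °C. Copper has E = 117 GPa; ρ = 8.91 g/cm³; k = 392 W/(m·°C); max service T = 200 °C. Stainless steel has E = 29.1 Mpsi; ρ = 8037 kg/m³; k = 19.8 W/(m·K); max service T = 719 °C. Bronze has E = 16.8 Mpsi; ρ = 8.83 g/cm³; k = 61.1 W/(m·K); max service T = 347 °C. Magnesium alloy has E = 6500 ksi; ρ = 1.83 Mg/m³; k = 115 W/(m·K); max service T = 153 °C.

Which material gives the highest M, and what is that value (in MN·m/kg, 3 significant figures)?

low-carbon steel, M = 26.1 MN·m/kg

Screen on constraints: k ≥ 35.5 W/(m·K); max service T ≥ 176 °C. Survivors: low-carbon steel, copper, bronze.
Putting every candidate on a common basis:
  low-carbon steel: E = 205.5 GPa, ρ = 7884 kg/m³
  copper: E = 117.0 GPa, ρ = 8910 kg/m³
  bronze: E = 115.8 GPa, ρ = 8830 kg/m³
  low-carbon steel: M = 26.1 MN·m/kg
  copper: M = 13.1 MN·m/kg
  bronze: M = 13.1 MN·m/kg
Highest index: low-carbon steel.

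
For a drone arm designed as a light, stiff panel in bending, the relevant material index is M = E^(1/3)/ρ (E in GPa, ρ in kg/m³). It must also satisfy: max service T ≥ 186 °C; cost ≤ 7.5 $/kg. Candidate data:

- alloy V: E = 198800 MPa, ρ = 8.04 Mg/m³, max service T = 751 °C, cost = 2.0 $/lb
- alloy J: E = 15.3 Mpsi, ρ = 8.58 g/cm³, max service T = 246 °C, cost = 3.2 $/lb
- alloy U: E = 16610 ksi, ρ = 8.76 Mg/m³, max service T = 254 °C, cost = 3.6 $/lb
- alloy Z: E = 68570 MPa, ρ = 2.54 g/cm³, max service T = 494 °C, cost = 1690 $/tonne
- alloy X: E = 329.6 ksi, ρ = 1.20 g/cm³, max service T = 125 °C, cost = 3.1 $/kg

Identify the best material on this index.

alloy Z

Screen on constraints: max service T ≥ 186 °C; cost ≤ 7.5 $/kg. Survivors: alloy V, alloy J, alloy Z.
Convert each candidate to consistent units, then evaluate M:
  alloy V: E = 198.8 GPa, ρ = 8040 kg/m³
  alloy J: E = 105.5 GPa, ρ = 8580 kg/m³
  alloy Z: E = 68.57 GPa, ρ = 2540 kg/m³
  alloy Z: M = 1.61×10⁻³
  alloy V: M = 0.726×10⁻³
  alloy J: M = 0.551×10⁻³
Alloy Z has the largest M.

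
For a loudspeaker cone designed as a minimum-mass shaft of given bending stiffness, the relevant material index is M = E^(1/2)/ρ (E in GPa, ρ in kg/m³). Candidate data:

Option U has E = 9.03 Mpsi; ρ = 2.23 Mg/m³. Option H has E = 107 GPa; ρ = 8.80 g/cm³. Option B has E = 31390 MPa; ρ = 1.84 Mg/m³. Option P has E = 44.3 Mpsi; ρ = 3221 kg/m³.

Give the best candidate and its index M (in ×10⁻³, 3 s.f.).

option P, M = 5.43×10⁻³

Putting every candidate on a common basis:
  option U: E = 62.26 GPa, ρ = 2230 kg/m³
  option H: E = 107.0 GPa, ρ = 8800 kg/m³
  option B: E = 31.39 GPa, ρ = 1840 kg/m³
  option P: E = 305.4 GPa, ρ = 3221 kg/m³
  option P: M = 5.43×10⁻³
  option U: M = 3.54×10⁻³
  option B: M = 3.04×10⁻³
  option H: M = 1.18×10⁻³
Option P ranks first.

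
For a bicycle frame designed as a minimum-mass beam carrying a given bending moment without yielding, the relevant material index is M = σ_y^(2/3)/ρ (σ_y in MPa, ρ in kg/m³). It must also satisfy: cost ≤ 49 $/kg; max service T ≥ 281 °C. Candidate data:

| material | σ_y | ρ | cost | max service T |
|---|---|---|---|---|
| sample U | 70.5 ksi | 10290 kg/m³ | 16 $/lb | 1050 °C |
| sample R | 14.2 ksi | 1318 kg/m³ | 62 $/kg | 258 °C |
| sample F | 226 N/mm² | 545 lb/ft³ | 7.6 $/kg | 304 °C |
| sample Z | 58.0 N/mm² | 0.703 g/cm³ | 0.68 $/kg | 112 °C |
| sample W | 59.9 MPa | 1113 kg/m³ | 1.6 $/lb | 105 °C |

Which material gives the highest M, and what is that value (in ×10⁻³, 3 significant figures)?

sample U, M = 6.01×10⁻³

Screen on constraints: cost ≤ 49 $/kg; max service T ≥ 281 °C. Survivors: sample U, sample F.
In SI units:
  sample U: σ_y = 486.1 MPa, ρ = 10290 kg/m³
  sample F: σ_y = 226.0 MPa, ρ = 8730 kg/m³
  sample U: M = 6.01×10⁻³
  sample F: M = 4.25×10⁻³
The maximum is for sample U.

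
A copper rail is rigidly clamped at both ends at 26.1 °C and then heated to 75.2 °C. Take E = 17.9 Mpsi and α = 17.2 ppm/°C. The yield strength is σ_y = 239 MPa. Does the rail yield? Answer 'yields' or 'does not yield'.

does not yield

E = 17.9 Mpsi = 123.4 GPa.
ΔT = 49.10 K. Constrained thermal stress σ = E·α·ΔT = 123.4×10³ MPa × 17.2×10⁻⁶ × 49.10 = 104 MPa (compressive).
Compare to σ_y = 239 MPa: σ < σ_y, so it does not yield.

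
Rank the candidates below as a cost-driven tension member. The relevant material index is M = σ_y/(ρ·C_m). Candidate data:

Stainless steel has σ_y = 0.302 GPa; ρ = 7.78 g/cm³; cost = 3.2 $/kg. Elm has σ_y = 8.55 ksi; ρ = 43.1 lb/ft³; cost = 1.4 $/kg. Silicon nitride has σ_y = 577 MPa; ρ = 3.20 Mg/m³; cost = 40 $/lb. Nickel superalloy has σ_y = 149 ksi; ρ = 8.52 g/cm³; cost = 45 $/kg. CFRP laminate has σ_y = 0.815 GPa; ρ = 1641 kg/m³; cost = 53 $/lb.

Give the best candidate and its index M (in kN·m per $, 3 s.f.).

Convert each candidate to consistent units, then evaluate M:
  stainless steel: σ_y = 302.0 MPa, ρ = 7780 kg/m³, cost = 3.200 $/kg
  elm: σ_y = 58.95 MPa, ρ = 690.4 kg/m³, cost = 1.400 $/kg
  silicon nitride: σ_y = 577.0 MPa, ρ = 3200 kg/m³, cost = 88.18 $/kg
  nickel superalloy: σ_y = 1027 MPa, ρ = 8520 kg/m³, cost = 45.00 $/kg
  CFRP laminate: σ_y = 815.0 MPa, ρ = 1641 kg/m³, cost = 116.8 $/kg
  elm: M = 61.0 kN·m per $
  stainless steel: M = 12.1 kN·m per $
  CFRP laminate: M = 4.25 kN·m per $
  nickel superalloy: M = 2.68 kN·m per $
  silicon nitride: M = 2.04 kN·m per $
Elm ranks first.

elm, M = 61.0 kN·m per $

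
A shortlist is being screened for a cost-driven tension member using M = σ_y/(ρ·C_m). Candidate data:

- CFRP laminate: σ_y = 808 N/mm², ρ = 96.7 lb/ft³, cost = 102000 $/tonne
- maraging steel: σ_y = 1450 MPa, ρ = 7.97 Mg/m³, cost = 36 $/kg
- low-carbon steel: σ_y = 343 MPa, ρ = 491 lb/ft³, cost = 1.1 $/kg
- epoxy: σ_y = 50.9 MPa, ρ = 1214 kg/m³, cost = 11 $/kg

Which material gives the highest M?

After converting to SI:
  CFRP laminate: σ_y = 808.0 MPa, ρ = 1549 kg/m³, cost = 102.0 $/kg
  maraging steel: σ_y = 1450 MPa, ρ = 7970 kg/m³, cost = 36.00 $/kg
  low-carbon steel: σ_y = 343.0 MPa, ρ = 7865 kg/m³, cost = 1.100 $/kg
  epoxy: σ_y = 50.90 MPa, ρ = 1214 kg/m³, cost = 11.00 $/kg
  low-carbon steel: M = 39.6 kN·m per $
  CFRP laminate: M = 5.11 kN·m per $
  maraging steel: M = 5.05 kN·m per $
  epoxy: M = 3.81 kN·m per $
The maximum is for low-carbon steel.

low-carbon steel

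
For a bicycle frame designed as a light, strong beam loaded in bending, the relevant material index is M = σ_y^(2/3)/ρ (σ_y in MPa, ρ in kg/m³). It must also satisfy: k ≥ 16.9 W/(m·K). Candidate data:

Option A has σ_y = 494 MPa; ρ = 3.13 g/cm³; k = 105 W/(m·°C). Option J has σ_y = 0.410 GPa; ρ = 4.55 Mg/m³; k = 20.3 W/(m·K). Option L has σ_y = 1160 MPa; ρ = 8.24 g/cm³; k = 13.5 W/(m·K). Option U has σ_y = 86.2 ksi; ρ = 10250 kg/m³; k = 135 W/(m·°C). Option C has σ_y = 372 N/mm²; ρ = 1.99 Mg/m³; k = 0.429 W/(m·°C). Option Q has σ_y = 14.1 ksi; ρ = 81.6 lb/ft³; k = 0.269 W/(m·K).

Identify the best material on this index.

Screen on constraints: k ≥ 16.9 W/(m·K). Survivors: option A, option J, option U.
After converting to SI:
  option A: σ_y = 494.0 MPa, ρ = 3130 kg/m³
  option J: σ_y = 410.0 MPa, ρ = 4550 kg/m³
  option U: σ_y = 594.3 MPa, ρ = 10250 kg/m³
  option A: M = 20.0×10⁻³
  option J: M = 12.1×10⁻³
  option U: M = 6.90×10⁻³
Option A ranks first.

option A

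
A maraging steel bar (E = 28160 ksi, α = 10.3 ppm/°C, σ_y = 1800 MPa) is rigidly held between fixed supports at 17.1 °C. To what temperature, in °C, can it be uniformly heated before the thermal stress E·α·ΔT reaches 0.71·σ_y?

E = 28160 ksi = 194.2 GPa.
E·α·ΔT = 1278 MPa ⇒ ΔT = 1278 / (194.2×10³ × 10.3×10⁻⁶) = 639.1 K.
T = 17.1 + 639.1 = 656.2 °C.

656 °C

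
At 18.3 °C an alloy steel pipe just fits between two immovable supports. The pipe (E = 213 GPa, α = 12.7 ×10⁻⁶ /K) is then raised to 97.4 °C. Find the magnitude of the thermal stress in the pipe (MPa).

214 MPa

ΔT = 79.10 K. Constrained thermal stress σ = E·α·ΔT = 213.0×10³ MPa × 12.7×10⁻⁶ × 79.10 = 214 MPa (compressive).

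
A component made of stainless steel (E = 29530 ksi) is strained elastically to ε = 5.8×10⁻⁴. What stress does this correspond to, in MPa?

118 MPa

E = 29530 ksi = 203.6 GPa.
σ = E·ε = 203600 MPa × 5.8×10⁻⁴ = 118 MPa.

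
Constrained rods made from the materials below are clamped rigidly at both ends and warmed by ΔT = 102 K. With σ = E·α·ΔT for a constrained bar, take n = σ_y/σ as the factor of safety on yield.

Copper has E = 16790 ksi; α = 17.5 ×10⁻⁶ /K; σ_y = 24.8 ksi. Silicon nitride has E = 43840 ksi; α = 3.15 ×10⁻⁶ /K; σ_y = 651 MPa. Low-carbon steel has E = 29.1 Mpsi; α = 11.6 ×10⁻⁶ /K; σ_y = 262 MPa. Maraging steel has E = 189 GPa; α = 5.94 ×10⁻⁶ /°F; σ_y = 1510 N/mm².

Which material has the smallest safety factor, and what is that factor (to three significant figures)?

With everything in SI (GPa, ×10⁻⁶/K, MPa):
  copper: E = 115.8, α = 17.5, σ_y = 171.0 → σ = 207 MPa, n = 0.827
  silicon nitride: E = 302.3, α = 3.15, σ_y = 651.0 → σ = 97.1 MPa, n = 6.70
  low-carbon steel: E = 200.6, α = 11.6, σ_y = 262.0 → σ = 237 MPa, n = 1.10
  maraging steel: E = 189.0, α = 10.7, σ_y = 1510 → σ = 206 MPa, n = 7.33
Smallest n: copper with n = 0.827.

copper, n = 0.827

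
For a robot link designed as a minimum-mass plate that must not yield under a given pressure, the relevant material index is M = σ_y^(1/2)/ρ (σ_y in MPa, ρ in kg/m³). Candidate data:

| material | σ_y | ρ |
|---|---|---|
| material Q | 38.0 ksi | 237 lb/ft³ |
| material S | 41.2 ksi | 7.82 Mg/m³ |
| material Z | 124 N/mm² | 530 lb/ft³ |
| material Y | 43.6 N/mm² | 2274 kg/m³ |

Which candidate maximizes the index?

After converting to SI:
  material Q: σ_y = 262.0 MPa, ρ = 3796 kg/m³
  material S: σ_y = 284.1 MPa, ρ = 7820 kg/m³
  material Z: σ_y = 124.0 MPa, ρ = 8490 kg/m³
  material Y: σ_y = 43.60 MPa, ρ = 2274 kg/m³
  material Q: M = 4.26×10⁻³
  material Y: M = 2.90×10⁻³
  material S: M = 2.16×10⁻³
  material Z: M = 1.31×10⁻³
Highest index: material Q.

material Q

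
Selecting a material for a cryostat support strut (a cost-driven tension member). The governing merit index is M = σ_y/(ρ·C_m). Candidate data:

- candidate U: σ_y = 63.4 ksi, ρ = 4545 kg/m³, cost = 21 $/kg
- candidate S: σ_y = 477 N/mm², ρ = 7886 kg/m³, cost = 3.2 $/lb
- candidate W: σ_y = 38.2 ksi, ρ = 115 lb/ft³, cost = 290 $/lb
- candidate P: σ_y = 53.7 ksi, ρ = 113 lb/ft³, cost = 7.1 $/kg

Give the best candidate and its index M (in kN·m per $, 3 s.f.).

In SI units:
  candidate U: σ_y = 437.1 MPa, ρ = 4545 kg/m³, cost = 21.00 $/kg
  candidate S: σ_y = 477.0 MPa, ρ = 7886 kg/m³, cost = 7.055 $/kg
  candidate W: σ_y = 263.4 MPa, ρ = 1842 kg/m³, cost = 639.3 $/kg
  candidate P: σ_y = 370.2 MPa, ρ = 1810 kg/m³, cost = 7.100 $/kg
  candidate P: M = 28.8 kN·m per $
  candidate S: M = 8.57 kN·m per $
  candidate U: M = 4.58 kN·m per $
  candidate W: M = 0.224 kN·m per $
Candidate P ranks first.

candidate P, M = 28.8 kN·m per $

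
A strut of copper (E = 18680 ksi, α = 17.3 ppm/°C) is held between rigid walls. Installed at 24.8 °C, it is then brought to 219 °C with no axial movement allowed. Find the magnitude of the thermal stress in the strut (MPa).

E = 18680 ksi = 128.8 GPa.
ΔT = 194.2 K. Constrained thermal stress σ = E·α·ΔT = 128.8×10³ MPa × 17.3×10⁻⁶ × 194.2 = 433 MPa (compressive).

433 MPa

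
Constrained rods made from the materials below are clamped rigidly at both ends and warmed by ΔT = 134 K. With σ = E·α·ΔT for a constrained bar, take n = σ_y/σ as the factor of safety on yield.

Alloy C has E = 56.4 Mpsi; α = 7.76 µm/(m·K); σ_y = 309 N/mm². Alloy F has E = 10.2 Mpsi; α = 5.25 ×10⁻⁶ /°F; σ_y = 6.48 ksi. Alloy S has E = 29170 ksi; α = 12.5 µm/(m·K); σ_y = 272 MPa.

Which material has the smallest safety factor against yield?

alloy F

In consistent units (E in GPa, α in ×10⁻⁶/K, σ_y in MPa):
  alloy C: E = 388.9, α = 7.76, σ_y = 309.0 → σ = 404 MPa, n = 0.764
  alloy F: E = 70.33, α = 9.45, σ_y = 44.68 → σ = 89.1 MPa, n = 0.502
  alloy S: E = 201.1, α = 12.5, σ_y = 272.0 → σ = 337 MPa, n = 0.807
The minimum is alloy F at n = 0.502.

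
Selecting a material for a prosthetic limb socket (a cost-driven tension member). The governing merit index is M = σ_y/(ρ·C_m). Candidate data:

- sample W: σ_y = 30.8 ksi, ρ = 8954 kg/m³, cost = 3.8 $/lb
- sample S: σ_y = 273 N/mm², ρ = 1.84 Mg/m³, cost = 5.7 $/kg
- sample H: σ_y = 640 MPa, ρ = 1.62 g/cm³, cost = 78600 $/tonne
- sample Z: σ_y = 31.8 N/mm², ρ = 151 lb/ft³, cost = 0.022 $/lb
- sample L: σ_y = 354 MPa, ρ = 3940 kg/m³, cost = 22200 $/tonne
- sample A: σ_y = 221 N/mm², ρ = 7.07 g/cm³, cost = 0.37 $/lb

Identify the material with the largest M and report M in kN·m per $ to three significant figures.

sample Z, M = 271 kN·m per $

After converting to SI:
  sample W: σ_y = 212.4 MPa, ρ = 8954 kg/m³, cost = 8.377 $/kg
  sample S: σ_y = 273.0 MPa, ρ = 1840 kg/m³, cost = 5.700 $/kg
  sample H: σ_y = 640.0 MPa, ρ = 1620 kg/m³, cost = 78.60 $/kg
  sample Z: σ_y = 31.80 MPa, ρ = 2419 kg/m³, cost = 0.04850 $/kg
  sample L: σ_y = 354.0 MPa, ρ = 3940 kg/m³, cost = 22.20 $/kg
  sample A: σ_y = 221.0 MPa, ρ = 7070 kg/m³, cost = 0.8157 $/kg
  sample Z: M = 271 kN·m per $
  sample A: M = 38.3 kN·m per $
  sample S: M = 26.0 kN·m per $
  sample H: M = 5.03 kN·m per $
  sample L: M = 4.05 kN·m per $
  sample W: M = 2.83 kN·m per $
Sample Z ranks first.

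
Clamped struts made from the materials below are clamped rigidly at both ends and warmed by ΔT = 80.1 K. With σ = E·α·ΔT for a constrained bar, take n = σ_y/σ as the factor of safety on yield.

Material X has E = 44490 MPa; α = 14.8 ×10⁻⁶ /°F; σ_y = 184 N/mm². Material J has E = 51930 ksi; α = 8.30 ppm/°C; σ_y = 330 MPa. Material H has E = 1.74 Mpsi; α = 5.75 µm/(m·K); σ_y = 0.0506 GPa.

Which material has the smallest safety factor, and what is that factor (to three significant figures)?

material J, n = 1.39

Per material, after unit conversion:
  material X: E = 44.49, α = 26.6, σ_y = 184.0 → σ = 94.9 MPa, n = 1.94
  material J: E = 358.0, α = 8.30, σ_y = 330.0 → σ = 238 MPa, n = 1.39
  material H: E = 12.00, α = 5.75, σ_y = 50.60 → σ = 5.53 MPa, n = 9.16
Smallest n: material J with n = 1.39.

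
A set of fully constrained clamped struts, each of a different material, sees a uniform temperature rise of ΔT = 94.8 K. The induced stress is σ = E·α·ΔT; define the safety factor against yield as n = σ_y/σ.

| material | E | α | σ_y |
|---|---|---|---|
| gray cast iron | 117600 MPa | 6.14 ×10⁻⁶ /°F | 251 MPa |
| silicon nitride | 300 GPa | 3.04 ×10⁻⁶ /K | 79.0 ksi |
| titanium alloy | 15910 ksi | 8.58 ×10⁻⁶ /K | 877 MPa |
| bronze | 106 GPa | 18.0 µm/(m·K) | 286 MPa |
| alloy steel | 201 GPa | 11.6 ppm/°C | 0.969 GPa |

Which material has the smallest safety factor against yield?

bronze

Per material, after unit conversion:
  gray cast iron: E = 117.6, α = 11.1, σ_y = 251.0 → σ = 123 MPa, n = 2.04
  silicon nitride: E = 300.0, α = 3.04, σ_y = 544.7 → σ = 86.5 MPa, n = 6.30
  titanium alloy: E = 109.7, α = 8.58, σ_y = 877.0 → σ = 89.2 MPa, n = 9.83
  bronze: E = 106.0, α = 18.0, σ_y = 286.0 → σ = 181 MPa, n = 1.58
  alloy steel: E = 201.0, α = 11.6, σ_y = 969.0 → σ = 221 MPa, n = 4.38
Smallest n: bronze with n = 1.58.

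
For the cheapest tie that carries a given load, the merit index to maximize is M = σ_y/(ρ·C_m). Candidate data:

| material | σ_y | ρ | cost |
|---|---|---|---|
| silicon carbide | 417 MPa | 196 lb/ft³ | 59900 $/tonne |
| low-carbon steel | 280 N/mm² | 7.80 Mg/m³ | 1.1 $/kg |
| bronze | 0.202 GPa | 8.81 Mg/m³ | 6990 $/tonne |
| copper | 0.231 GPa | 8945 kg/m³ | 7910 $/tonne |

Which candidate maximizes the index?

Putting every candidate on a common basis:
  silicon carbide: σ_y = 417.0 MPa, ρ = 3140 kg/m³, cost = 59.90 $/kg
  low-carbon steel: σ_y = 280.0 MPa, ρ = 7800 kg/m³, cost = 1.100 $/kg
  bronze: σ_y = 202.0 MPa, ρ = 8810 kg/m³, cost = 6.990 $/kg
  copper: σ_y = 231.0 MPa, ρ = 8945 kg/m³, cost = 7.910 $/kg
  low-carbon steel: M = 32.6 kN·m per $
  bronze: M = 3.28 kN·m per $
  copper: M = 3.26 kN·m per $
  silicon carbide: M = 2.22 kN·m per $
Low-carbon steel ranks first.

low-carbon steel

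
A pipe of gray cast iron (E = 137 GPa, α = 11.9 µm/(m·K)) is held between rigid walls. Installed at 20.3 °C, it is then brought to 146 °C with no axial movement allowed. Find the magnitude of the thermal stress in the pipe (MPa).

ΔT = 125.7 K. Constrained thermal stress σ = E·α·ΔT = 137.0×10³ MPa × 11.9×10⁻⁶ × 125.7 = 205 MPa (compressive).

205 MPa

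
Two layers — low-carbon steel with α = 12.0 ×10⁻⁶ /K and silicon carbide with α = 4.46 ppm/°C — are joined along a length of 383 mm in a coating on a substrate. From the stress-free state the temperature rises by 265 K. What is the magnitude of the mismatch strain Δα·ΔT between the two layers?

Δα = |12.0 − 4.46|×10⁻⁶/K = 7.54×10⁻⁶/K.
Mismatch strain = Δα·ΔT = 7.54×10⁻⁶ × 265.0 = 2.00×10⁻³.

2.00×10⁻³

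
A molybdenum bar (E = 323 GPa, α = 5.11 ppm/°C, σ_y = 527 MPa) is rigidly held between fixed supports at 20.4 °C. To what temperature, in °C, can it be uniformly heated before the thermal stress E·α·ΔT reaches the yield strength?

E·α·ΔT = 527.0 MPa ⇒ ΔT = 527.0 / (323.0×10³ × 5.11×10⁻⁶) = 319.3 K.
T = 20.4 + 319.3 = 339.7 °C.

340 °C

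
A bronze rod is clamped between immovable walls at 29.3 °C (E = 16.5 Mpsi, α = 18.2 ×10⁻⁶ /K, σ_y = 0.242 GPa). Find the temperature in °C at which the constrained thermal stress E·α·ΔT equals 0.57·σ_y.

95.9 °C

E = 16.5 Mpsi = 113.8 GPa.
σ_y = 0.242 GPa = 242.0 MPa.
E·α·ΔT = 137.9 MPa ⇒ ΔT = 137.9 / (113.8×10³ × 18.2×10⁻⁶) = 66.62 K.
T = 29.3 + 66.62 = 95.92 °C.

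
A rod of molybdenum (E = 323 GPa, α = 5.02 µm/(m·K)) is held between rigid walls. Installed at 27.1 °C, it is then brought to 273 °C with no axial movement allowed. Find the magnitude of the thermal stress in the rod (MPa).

399 MPa

ΔT = 245.9 K. Constrained thermal stress σ = E·α·ΔT = 323.0×10³ MPa × 5.02×10⁻⁶ × 245.9 = 399 MPa (compressive).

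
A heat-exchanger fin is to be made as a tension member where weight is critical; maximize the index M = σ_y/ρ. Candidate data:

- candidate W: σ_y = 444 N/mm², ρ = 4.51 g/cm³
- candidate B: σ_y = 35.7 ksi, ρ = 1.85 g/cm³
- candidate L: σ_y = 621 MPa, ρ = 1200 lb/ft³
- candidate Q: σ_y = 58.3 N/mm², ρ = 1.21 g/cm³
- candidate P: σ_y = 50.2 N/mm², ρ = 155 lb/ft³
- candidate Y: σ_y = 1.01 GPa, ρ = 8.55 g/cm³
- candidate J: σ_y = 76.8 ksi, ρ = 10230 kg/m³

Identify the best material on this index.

In SI units:
  candidate W: σ_y = 444.0 MPa, ρ = 4510 kg/m³
  candidate B: σ_y = 246.1 MPa, ρ = 1850 kg/m³
  candidate L: σ_y = 621.0 MPa, ρ = 19220 kg/m³
  candidate Q: σ_y = 58.30 MPa, ρ = 1210 kg/m³
  candidate P: σ_y = 50.20 MPa, ρ = 2483 kg/m³
  candidate Y: σ_y = 1010 MPa, ρ = 8550 kg/m³
  candidate J: σ_y = 529.5 MPa, ρ = 10230 kg/m³
  candidate B: M = 133 kN·m/kg
  candidate Y: M = 118 kN·m/kg
  candidate W: M = 98.4 kN·m/kg
  candidate J: M = 51.8 kN·m/kg
  candidate Q: M = 48.2 kN·m/kg
  candidate L: M = 32.3 kN·m/kg
  candidate P: M = 20.2 kN·m/kg
Candidate B has the largest M.

candidate B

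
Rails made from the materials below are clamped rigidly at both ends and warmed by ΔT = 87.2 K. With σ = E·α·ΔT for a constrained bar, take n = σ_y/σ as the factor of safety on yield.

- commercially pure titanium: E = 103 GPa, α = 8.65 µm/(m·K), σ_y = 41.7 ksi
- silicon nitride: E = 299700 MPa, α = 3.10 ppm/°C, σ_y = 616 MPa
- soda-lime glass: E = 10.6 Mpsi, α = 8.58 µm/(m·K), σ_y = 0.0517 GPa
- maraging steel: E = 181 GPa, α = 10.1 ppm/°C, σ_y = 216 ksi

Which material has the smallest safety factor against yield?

Converting E to GPa, α to ×10⁻⁶/K, σ_y to MPa, then σ and n for each:
  commercially pure titanium: E = 103.0, α = 8.65, σ_y = 287.5 → σ = 77.7 MPa, n = 3.70
  silicon nitride: E = 299.7, α = 3.10, σ_y = 616.0 → σ = 81.0 MPa, n = 7.60
  soda-lime glass: E = 73.08, α = 8.58, σ_y = 51.70 → σ = 54.7 MPa, n = 0.946
  maraging steel: E = 181.0, α = 10.1, σ_y = 1489 → σ = 159 MPa, n = 9.34
Smallest n: soda-lime glass with n = 0.946.

soda-lime glass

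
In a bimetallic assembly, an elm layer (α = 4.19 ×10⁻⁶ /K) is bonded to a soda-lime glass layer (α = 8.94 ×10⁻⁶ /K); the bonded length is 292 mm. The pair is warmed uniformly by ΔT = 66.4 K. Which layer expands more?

soda-lime glass

α(elm) = 4.19×10⁻⁶/K vs α(soda-lime glass) = 8.94×10⁻⁶/K.
Higher α expands more for the same ΔT: soda-lime glass.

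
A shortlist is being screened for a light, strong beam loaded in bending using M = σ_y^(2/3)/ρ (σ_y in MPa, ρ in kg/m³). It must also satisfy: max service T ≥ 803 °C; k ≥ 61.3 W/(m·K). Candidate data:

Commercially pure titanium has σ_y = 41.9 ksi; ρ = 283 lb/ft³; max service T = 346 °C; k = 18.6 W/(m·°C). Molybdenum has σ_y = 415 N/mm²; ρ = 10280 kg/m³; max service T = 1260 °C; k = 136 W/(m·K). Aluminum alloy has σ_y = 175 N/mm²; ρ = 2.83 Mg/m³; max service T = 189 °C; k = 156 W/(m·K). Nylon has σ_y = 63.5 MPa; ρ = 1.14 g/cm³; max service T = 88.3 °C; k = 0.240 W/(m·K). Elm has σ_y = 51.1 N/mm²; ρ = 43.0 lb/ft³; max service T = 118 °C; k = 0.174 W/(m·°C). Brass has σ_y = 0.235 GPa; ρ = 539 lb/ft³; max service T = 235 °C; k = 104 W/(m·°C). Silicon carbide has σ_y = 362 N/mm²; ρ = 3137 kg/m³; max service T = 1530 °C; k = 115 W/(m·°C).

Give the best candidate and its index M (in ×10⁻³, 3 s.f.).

silicon carbide, M = 16.2×10⁻³

Screen on constraints: max service T ≥ 803 °C; k ≥ 61.3 W/(m·K). Survivors: molybdenum, silicon carbide.
In SI units:
  molybdenum: σ_y = 415.0 MPa, ρ = 10280 kg/m³
  silicon carbide: σ_y = 362.0 MPa, ρ = 3137 kg/m³
  silicon carbide: M = 16.2×10⁻³
  molybdenum: M = 5.41×10⁻³
Highest index: silicon carbide.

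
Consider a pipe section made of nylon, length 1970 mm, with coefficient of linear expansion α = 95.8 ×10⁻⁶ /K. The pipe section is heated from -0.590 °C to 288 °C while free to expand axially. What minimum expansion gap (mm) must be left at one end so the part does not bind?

54.5 mm

ΔT = 288 − (-0.590) = 288.6 K.
ΔL = α·L₀·ΔT = 95.8×10⁻⁶ × 1970 mm × 288.6 K = 54.5 mm.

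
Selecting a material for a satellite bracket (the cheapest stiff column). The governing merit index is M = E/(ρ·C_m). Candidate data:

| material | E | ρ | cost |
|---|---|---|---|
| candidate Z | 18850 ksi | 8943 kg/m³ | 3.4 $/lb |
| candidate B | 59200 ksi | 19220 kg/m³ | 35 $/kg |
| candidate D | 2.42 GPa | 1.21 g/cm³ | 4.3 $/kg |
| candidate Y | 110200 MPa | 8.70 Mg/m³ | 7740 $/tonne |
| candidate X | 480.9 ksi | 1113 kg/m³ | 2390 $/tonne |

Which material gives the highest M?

candidate Z

Normalizing units and computing the index:
  candidate Z: E = 130.0 GPa, ρ = 8943 kg/m³, cost = 7.496 $/kg
  candidate B: E = 408.2 GPa, ρ = 19220 kg/m³, cost = 35.00 $/kg
  candidate D: E = 2.420 GPa, ρ = 1210 kg/m³, cost = 4.300 $/kg
  candidate Y: E = 110.2 GPa, ρ = 8700 kg/m³, cost = 7.740 $/kg
  candidate X: E = 3.316 GPa, ρ = 1113 kg/m³, cost = 2.390 $/kg
  candidate Z: M = 1.94 MN·m per $
  candidate Y: M = 1.64 MN·m per $
  candidate X: M = 1.25 MN·m per $
  candidate B: M = 0.607 MN·m per $
  candidate D: M = 0.465 MN·m per $
The maximum is for candidate Z.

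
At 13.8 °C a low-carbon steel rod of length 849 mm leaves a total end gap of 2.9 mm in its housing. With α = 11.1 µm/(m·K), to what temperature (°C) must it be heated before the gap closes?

322 °C

α·L₀·ΔT = 2.9 mm ⇒ ΔT = 2.9 / (11.1×10⁻⁶ × 849.0) = 307.7 K.
T = 13.8 + 307.7 = 321.5 °C.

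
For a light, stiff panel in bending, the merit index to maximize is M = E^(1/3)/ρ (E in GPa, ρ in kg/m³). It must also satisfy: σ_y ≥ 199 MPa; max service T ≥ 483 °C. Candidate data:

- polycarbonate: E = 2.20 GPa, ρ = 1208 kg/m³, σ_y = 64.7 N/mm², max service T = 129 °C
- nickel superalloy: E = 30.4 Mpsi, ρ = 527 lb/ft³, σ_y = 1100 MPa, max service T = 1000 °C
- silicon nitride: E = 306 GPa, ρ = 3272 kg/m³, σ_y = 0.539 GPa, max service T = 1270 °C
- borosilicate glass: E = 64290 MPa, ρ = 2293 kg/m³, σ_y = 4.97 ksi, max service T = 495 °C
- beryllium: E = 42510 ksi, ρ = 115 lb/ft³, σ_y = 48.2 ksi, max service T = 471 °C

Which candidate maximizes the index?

Screen on constraints: σ_y ≥ 199 MPa; max service T ≥ 483 °C. Survivors: nickel superalloy, silicon nitride.
Putting every candidate on a common basis:
  nickel superalloy: E = 209.6 GPa, ρ = 8442 kg/m³
  silicon nitride: E = 306.0 GPa, ρ = 3272 kg/m³
  silicon nitride: M = 2.06×10⁻³
  nickel superalloy: M = 0.704×10⁻³
Silicon nitride ranks first.

silicon nitride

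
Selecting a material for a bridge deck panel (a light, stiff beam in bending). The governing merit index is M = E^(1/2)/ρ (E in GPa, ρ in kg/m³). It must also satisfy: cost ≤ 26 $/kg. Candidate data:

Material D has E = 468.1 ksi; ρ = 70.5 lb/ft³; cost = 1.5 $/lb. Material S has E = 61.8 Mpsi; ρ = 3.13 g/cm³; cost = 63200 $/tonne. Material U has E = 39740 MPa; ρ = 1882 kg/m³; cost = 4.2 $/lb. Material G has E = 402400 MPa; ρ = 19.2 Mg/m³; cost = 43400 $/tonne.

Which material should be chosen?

material U

Screen on constraints: cost ≤ 26 $/kg. Survivors: material D, material U.
After converting to SI:
  material D: E = 3.227 GPa, ρ = 1129 kg/m³
  material U: E = 39.74 GPa, ρ = 1882 kg/m³
  material U: M = 3.35×10⁻³
  material D: M = 1.59×10⁻³
The maximum is for material U.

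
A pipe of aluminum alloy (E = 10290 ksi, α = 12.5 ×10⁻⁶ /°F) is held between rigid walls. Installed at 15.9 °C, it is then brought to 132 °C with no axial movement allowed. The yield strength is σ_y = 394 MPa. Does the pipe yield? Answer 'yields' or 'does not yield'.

E = 10290 ksi = 70.95 GPa.
α = 12.5×10⁻⁶/°F × 9/5 = 22.5×10⁻⁶/K.
ΔT = 116.1 K. Constrained thermal stress σ = E·α·ΔT = 70.95×10³ MPa × 22.5×10⁻⁶ × 116.1 = 185 MPa (compressive).
Compare to σ_y = 394 MPa: σ < σ_y, so it does not yield.

does not yield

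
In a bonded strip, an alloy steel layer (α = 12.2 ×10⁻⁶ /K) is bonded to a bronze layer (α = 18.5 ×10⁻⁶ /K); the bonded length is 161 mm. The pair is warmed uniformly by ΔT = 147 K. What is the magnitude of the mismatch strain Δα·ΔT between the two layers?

Δα = |12.2 − 18.5|×10⁻⁶/K = 6.30×10⁻⁶/K.
Mismatch strain = Δα·ΔT = 6.30×10⁻⁶ × 147.0 = 9.26×10⁻⁴.

9.26×10⁻⁴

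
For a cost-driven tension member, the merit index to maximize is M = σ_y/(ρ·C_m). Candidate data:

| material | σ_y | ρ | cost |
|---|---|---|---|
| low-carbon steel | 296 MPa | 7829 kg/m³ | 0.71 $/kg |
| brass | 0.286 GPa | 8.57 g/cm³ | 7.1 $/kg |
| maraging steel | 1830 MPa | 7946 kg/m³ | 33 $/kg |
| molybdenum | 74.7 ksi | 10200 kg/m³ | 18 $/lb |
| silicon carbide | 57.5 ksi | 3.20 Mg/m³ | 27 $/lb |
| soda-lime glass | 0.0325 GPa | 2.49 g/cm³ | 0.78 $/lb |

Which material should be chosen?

low-carbon steel

Normalizing units and computing the index:
  low-carbon steel: σ_y = 296.0 MPa, ρ = 7829 kg/m³, cost = 0.7100 $/kg
  brass: σ_y = 286.0 MPa, ρ = 8570 kg/m³, cost = 7.100 $/kg
  maraging steel: σ_y = 1830 MPa, ρ = 7946 kg/m³, cost = 33.00 $/kg
  molybdenum: σ_y = 515.0 MPa, ρ = 10200 kg/m³, cost = 39.68 $/kg
  silicon carbide: σ_y = 396.4 MPa, ρ = 3200 kg/m³, cost = 59.52 $/kg
  soda-lime glass: σ_y = 32.50 MPa, ρ = 2490 kg/m³, cost = 1.720 $/kg
  low-carbon steel: M = 53.3 kN·m per $
  soda-lime glass: M = 7.59 kN·m per $
  maraging steel: M = 6.98 kN·m per $
  brass: M = 4.70 kN·m per $
  silicon carbide: M = 2.08 kN·m per $
  molybdenum: M = 1.27 kN·m per $
Highest index: low-carbon steel.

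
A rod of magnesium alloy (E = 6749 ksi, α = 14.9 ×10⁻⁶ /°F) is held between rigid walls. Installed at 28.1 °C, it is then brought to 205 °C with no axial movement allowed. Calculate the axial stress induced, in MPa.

E = 6749 ksi = 46.53 GPa.
α = 14.9×10⁻⁶/°F × 9/5 = 26.8×10⁻⁶/K.
ΔT = 176.9 K. Constrained thermal stress σ = E·α·ΔT = 46.53×10³ MPa × 26.8×10⁻⁶ × 176.9 = 221 MPa (compressive).

221 MPa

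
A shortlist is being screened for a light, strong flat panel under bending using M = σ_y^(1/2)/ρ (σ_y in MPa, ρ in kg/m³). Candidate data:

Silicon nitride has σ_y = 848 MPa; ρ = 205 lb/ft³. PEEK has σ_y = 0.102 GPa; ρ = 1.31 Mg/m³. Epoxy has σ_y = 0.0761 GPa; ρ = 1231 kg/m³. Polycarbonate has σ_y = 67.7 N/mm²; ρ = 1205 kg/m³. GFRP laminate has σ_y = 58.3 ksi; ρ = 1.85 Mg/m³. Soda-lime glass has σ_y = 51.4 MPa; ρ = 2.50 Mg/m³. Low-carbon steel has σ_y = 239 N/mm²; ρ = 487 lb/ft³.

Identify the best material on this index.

Convert each candidate to consistent units, then evaluate M:
  silicon nitride: σ_y = 848.0 MPa, ρ = 3284 kg/m³
  PEEK: σ_y = 102.0 MPa, ρ = 1310 kg/m³
  epoxy: σ_y = 76.10 MPa, ρ = 1231 kg/m³
  polycarbonate: σ_y = 67.70 MPa, ρ = 1205 kg/m³
  GFRP laminate: σ_y = 402.0 MPa, ρ = 1850 kg/m³
  soda-lime glass: σ_y = 51.40 MPa, ρ = 2500 kg/m³
  low-carbon steel: σ_y = 239.0 MPa, ρ = 7801 kg/m³
  GFRP laminate: M = 10.8×10⁻³
  silicon nitride: M = 8.87×10⁻³
  PEEK: M = 7.71×10⁻³
  epoxy: M = 7.09×10⁻³
  polycarbonate: M = 6.83×10⁻³
  soda-lime glass: M = 2.87×10⁻³
  low-carbon steel: M = 1.98×10⁻³
The maximum is for GFRP laminate.

GFRP laminate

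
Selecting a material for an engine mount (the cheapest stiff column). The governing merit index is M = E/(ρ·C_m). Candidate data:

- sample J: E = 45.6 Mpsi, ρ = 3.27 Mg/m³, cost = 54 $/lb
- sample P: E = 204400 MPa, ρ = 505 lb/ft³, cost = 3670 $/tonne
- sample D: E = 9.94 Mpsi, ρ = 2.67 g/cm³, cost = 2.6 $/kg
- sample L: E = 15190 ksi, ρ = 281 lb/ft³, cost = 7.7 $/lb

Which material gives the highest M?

sample D

Convert each candidate to consistent units, then evaluate M:
  sample J: E = 314.4 GPa, ρ = 3270 kg/m³, cost = 119.0 $/kg
  sample P: E = 204.4 GPa, ρ = 8089 kg/m³, cost = 3.670 $/kg
  sample D: E = 68.53 GPa, ρ = 2670 kg/m³, cost = 2.600 $/kg
  sample L: E = 104.7 GPa, ρ = 4501 kg/m³, cost = 16.98 $/kg
  sample D: M = 9.87 MN·m per $
  sample P: M = 6.88 MN·m per $
  sample L: M = 1.37 MN·m per $
  sample J: M = 0.808 MN·m per $
Sample D ranks first.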